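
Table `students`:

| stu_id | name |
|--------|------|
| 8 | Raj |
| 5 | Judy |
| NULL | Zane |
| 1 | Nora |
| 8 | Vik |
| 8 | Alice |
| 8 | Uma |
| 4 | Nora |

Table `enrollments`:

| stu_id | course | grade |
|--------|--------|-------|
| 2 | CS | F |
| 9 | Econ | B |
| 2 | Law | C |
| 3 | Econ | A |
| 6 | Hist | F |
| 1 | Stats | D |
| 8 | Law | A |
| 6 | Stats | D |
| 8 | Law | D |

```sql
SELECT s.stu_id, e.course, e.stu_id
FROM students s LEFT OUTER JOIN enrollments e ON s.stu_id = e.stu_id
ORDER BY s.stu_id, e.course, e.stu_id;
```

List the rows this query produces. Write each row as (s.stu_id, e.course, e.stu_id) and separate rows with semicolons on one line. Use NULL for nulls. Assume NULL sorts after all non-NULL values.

LEFT JOIN keeps every row from `students`; unmatched rows get NULL for `enrollments`'s columns.
Matching on s.stu_id = e.stu_id. A NULL in a compared column never satisfies the condition.
- s (stu_id=8) pairs with 2 row(s) of e.
- s (stu_id=5) has no partner → padded with NULL.
- s (stu_id=NULL) has no partner → padded with NULL.
- s (stu_id=1) pairs with 1 row(s) of e.
- s (stu_id=8) pairs with 2 row(s) of e.
- s (stu_id=8) pairs with 2 row(s) of e.
- s (stu_id=8) pairs with 2 row(s) of e.
- s (stu_id=4) has no partner → padded with NULL.

(1, Stats, 1); (4, NULL, NULL); (5, NULL, NULL); (8, Law, 8); (8, Law, 8); (8, Law, 8); (8, Law, 8); (8, Law, 8); (8, Law, 8); (8, Law, 8); (8, Law, 8); (NULL, NULL, NULL)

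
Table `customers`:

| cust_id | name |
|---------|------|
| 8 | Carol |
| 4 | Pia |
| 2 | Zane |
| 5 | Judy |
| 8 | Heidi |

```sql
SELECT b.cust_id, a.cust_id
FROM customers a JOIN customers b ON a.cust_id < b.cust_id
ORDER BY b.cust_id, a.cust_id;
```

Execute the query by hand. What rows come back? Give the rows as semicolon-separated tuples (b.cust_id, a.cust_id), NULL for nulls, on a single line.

(4, 2); (5, 2); (5, 4); (8, 2); (8, 2); (8, 4); (8, 4); (8, 5); (8, 5)

INNER JOIN keeps only pairs where the ON condition holds.
Matching on a.cust_id < b.cust_id.
- a[0] cust_id=8 → no match; dropped.
- a[1] cust_id=4 → 3 match(es) in b → 3 row(s).
- a[2] cust_id=2 → 4 match(es) in b → 4 row(s).
- a[3] cust_id=5 → 2 match(es) in b → 2 row(s).
- a[4] cust_id=8 → no match; dropped.
After projecting and ordering:
b.cust_id | a.cust_id
4 | 2
5 | 2
5 | 4
8 | 2
8 | 2
8 | 4
8 | 4
8 | 5
8 | 5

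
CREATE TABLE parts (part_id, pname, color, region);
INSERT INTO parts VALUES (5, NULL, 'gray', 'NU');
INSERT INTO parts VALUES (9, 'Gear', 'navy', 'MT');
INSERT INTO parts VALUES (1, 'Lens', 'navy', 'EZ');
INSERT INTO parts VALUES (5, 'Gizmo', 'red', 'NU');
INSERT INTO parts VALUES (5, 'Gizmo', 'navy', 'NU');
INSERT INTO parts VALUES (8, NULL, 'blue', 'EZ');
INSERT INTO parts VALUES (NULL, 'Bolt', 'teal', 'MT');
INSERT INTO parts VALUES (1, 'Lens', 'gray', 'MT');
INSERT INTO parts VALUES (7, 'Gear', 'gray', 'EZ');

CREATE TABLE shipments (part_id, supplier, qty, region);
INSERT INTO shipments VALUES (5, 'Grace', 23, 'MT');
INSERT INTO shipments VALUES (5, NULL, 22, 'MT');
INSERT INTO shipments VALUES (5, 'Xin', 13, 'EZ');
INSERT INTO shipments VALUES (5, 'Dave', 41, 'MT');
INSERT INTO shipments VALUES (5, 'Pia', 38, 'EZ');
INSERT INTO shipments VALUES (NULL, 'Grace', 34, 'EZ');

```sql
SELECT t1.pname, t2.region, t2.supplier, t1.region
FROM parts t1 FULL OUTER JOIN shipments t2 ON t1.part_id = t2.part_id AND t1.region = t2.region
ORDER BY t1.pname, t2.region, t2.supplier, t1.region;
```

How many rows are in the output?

15

FULL OUTER JOIN keeps every row from both sides; unmatched rows get NULL for the other side's columns.
Matching on t1.part_id = t2.part_id AND t1.region = t2.region. A NULL in a compared column never satisfies the condition.
- t1[0] part_id=5, region=NU → no match; kept with NULLs on the t2 side.
- t1[1] part_id=9, region=MT → no match; kept with NULLs on the t2 side.
- t1[2] part_id=1, region=EZ → no match; kept with NULLs on the t2 side.
- t1[3] part_id=5, region=NU → no match; kept with NULLs on the t2 side.
- t1[4] part_id=5, region=NU → no match; kept with NULLs on the t2 side.
- t1[5] part_id=8, region=EZ → no match; kept with NULLs on the t2 side.
- t1[6] part_id=NULL, region=MT → no match; kept with NULLs on the t2 side.
- t1[7] part_id=1, region=MT → no match; kept with NULLs on the t2 side.
- t1[8] part_id=7, region=EZ → no match; kept with NULLs on the t2 side.
- 6 t2 row(s) had no t1 match → kept, t1 columns NULL.
Total: 0 matched + 15 padded = 15 rows.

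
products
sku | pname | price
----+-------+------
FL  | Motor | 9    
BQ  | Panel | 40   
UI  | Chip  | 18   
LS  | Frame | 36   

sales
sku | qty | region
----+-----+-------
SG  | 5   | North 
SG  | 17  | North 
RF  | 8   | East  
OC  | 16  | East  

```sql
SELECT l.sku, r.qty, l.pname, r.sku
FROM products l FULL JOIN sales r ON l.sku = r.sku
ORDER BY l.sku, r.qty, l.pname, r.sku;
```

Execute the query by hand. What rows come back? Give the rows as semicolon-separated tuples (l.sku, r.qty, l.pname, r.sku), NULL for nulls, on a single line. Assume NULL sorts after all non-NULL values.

(BQ, NULL, Panel, NULL); (FL, NULL, Motor, NULL); (LS, NULL, Frame, NULL); (UI, NULL, Chip, NULL); (NULL, 5, NULL, SG); (NULL, 8, NULL, RF); (NULL, 16, NULL, OC); (NULL, 17, NULL, SG)

FULL OUTER JOIN keeps every row from both sides; unmatched rows get NULL for the other side's columns.
Matching on l.sku = r.sku.
- l row (sku=FL): no match → kept, r columns NULL.
- l row (sku=BQ): no match → kept, r columns NULL.
- l row (sku=UI): no match → kept, r columns NULL.
- l row (sku=LS): no match → kept, r columns NULL.
- 4 row(s) from r found no l partner → padded with NULL.
After projecting and ordering:
l.sku | r.qty | l.pname | r.sku
BQ | NULL | Panel | NULL
FL | NULL | Motor | NULL
LS | NULL | Frame | NULL
UI | NULL | Chip | NULL
NULL | 5 | NULL | SG
NULL | 8 | NULL | RF
NULL | 16 | NULL | OC
NULL | 17 | NULL | SG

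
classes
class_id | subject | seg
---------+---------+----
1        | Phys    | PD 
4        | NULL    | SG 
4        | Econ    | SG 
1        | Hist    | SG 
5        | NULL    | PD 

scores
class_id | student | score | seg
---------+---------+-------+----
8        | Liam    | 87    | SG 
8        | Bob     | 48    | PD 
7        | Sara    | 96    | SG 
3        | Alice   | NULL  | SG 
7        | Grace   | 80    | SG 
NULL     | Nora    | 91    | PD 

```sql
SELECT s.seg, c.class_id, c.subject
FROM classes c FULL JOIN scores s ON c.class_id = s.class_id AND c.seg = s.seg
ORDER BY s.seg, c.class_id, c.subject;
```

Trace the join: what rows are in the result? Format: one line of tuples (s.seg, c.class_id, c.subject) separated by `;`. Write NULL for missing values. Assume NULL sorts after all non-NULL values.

FULL OUTER JOIN keeps every row from both sides; unmatched rows get NULL for the other side's columns.
Matching on c.class_id = s.class_id AND c.seg = s.seg. A NULL in a compared column never satisfies the condition.
- c[0] class_id=1, seg=PD → no match; kept with NULLs on the s side.
- c[1] class_id=4, seg=SG → no match; kept with NULLs on the s side.
- c[2] class_id=4, seg=SG → no match; kept with NULLs on the s side.
- c[3] class_id=1, seg=SG → no match; kept with NULLs on the s side.
- c[4] class_id=5, seg=PD → no match; kept with NULLs on the s side.
- 6 row(s) from s found no c partner → padded with NULL.

(PD, NULL, NULL); (PD, NULL, NULL); (SG, NULL, NULL); (SG, NULL, NULL); (SG, NULL, NULL); (SG, NULL, NULL); (NULL, 1, Hist); (NULL, 1, Phys); (NULL, 4, Econ); (NULL, 4, NULL); (NULL, 5, NULL)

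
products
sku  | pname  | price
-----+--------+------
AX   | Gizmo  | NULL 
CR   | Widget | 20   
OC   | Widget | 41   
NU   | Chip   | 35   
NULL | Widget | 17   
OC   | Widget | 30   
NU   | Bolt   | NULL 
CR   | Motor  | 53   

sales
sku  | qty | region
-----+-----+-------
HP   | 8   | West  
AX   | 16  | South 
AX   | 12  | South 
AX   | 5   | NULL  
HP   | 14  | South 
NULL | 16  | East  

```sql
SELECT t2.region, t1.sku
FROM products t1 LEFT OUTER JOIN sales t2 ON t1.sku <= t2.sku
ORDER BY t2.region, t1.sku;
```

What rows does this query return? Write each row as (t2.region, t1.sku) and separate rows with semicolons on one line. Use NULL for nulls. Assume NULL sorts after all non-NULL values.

LEFT JOIN keeps every row from `products`; unmatched rows get NULL for `sales`'s columns.
Matching on t1.sku <= t2.sku. A NULL in a compared column never satisfies the condition.
- t1[0] sku=AX → 5 match(es) in t2 → 5 row(s).
- t1[1] sku=CR → 2 match(es) in t2 → 2 row(s).
- t1[2] sku=OC → no match; kept with NULLs on the t2 side.
- t1[3] sku=NU → no match; kept with NULLs on the t2 side.
- t1[4] sku=NULL → no match; kept with NULLs on the t2 side.
- t1[5] sku=OC → no match; kept with NULLs on the t2 side.
- t1[6] sku=NU → no match; kept with NULLs on the t2 side.
- t1[7] sku=CR → 2 match(es) in t2 → 2 row(s).

(South, AX); (South, AX); (South, AX); (South, CR); (South, CR); (West, AX); (West, CR); (West, CR); (NULL, AX); (NULL, NU); (NULL, NU); (NULL, OC); (NULL, OC); (NULL, NULL)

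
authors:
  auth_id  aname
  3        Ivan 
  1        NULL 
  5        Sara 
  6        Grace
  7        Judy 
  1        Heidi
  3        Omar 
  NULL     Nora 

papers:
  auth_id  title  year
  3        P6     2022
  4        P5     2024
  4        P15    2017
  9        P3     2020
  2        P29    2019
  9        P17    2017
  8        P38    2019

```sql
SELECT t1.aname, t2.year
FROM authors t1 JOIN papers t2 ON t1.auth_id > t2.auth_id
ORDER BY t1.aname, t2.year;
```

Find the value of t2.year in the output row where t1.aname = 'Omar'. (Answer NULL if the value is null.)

2019

INNER JOIN keeps only pairs where the ON condition holds.
Matching on t1.auth_id > t2.auth_id. A NULL in a compared column never satisfies the condition.
- t1[0] auth_id=3 → 1 match(es) in t2 → 1 row(s).
- t1[1] auth_id=1 → no match; dropped.
- t1[2] auth_id=5 → 4 match(es) in t2 → 4 row(s).
- t1[3] auth_id=6 → 4 match(es) in t2 → 4 row(s).
- t1[4] auth_id=7 → 4 match(es) in t2 → 4 row(s).
- t1[5] auth_id=1 → no match; dropped.
- t1[6] auth_id=3 → 1 match(es) in t2 → 1 row(s).
- t1[7] auth_id=NULL → no match; dropped.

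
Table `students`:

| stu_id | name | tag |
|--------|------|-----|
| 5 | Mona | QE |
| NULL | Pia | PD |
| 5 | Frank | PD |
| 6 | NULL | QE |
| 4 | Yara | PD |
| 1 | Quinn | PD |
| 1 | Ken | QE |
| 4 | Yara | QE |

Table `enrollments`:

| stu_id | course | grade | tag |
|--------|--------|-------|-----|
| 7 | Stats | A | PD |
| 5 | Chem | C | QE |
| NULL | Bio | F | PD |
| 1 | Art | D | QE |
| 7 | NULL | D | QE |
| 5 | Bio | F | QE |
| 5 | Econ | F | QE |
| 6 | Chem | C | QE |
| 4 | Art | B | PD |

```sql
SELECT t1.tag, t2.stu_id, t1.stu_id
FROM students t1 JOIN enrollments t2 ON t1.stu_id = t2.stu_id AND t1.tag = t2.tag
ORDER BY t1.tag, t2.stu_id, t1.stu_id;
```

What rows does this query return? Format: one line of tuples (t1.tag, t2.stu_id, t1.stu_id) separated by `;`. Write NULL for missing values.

INNER JOIN keeps only pairs where the ON condition holds.
Matching on t1.stu_id = t2.stu_id AND t1.tag = t2.tag. A NULL in a compared column never satisfies the condition.
- stu_id=5, tag=QE: 3 matching t2 row(s), so 3 row(s) emitted.
- stu_id=NULL, tag=PD: no matching t2 row, dropped.
- stu_id=5, tag=PD: no matching t2 row, dropped.
- stu_id=6, tag=QE: 1 matching t2 row(s), so 1 row(s) emitted.
- stu_id=4, tag=PD: 1 matching t2 row(s), so 1 row(s) emitted.
- stu_id=1, tag=PD: no matching t2 row, dropped.
- stu_id=1, tag=QE: 1 matching t2 row(s), so 1 row(s) emitted.
- stu_id=4, tag=QE: no matching t2 row, dropped.
After projecting and ordering:
t1.tag | t2.stu_id | t1.stu_id
PD | 4 | 4
QE | 1 | 1
QE | 5 | 5
QE | 5 | 5
QE | 5 | 5
QE | 6 | 6

(PD, 4, 4); (QE, 1, 1); (QE, 5, 5); (QE, 5, 5); (QE, 5, 5); (QE, 6, 6)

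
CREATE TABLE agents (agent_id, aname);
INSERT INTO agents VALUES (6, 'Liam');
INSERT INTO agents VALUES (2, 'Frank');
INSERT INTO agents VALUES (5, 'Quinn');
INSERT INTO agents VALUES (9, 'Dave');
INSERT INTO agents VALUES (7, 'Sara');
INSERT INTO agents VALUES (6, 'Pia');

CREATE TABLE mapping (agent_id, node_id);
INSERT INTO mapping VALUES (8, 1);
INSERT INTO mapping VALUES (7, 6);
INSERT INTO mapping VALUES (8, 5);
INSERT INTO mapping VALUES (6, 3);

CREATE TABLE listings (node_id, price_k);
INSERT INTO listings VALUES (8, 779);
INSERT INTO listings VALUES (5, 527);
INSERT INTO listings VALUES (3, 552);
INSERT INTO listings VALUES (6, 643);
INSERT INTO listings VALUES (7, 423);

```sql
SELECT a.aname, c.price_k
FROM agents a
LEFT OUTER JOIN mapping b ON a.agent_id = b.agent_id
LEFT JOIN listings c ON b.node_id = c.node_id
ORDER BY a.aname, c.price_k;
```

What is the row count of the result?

6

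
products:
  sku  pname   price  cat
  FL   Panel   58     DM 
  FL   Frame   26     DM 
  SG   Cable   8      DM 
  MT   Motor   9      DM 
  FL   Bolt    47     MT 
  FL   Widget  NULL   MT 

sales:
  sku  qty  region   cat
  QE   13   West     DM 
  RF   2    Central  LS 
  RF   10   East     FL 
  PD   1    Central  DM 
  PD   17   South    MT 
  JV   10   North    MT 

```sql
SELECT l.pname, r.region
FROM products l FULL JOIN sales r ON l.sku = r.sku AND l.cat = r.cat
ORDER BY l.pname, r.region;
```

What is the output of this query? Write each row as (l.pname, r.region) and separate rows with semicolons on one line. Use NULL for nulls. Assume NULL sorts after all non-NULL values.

(Bolt, NULL); (Cable, NULL); (Frame, NULL); (Motor, NULL); (Panel, NULL); (Widget, NULL); (NULL, Central); (NULL, Central); (NULL, East); (NULL, North); (NULL, South); (NULL, West)

FULL OUTER JOIN keeps every row from both sides; unmatched rows get NULL for the other side's columns.
Matching on l.sku = r.sku AND l.cat = r.cat.
- sku=FL, cat=DM: no r row matches, row kept with r columns NULL.
- sku=FL, cat=DM: no r row matches, row kept with r columns NULL.
- sku=SG, cat=DM: no r row matches, row kept with r columns NULL.
- sku=MT, cat=DM: no r row matches, row kept with r columns NULL.
- sku=FL, cat=MT: no r row matches, row kept with r columns NULL.
- sku=FL, cat=MT: no r row matches, row kept with r columns NULL.
- plus 6 unmatched r row(s), each kept with NULL l columns.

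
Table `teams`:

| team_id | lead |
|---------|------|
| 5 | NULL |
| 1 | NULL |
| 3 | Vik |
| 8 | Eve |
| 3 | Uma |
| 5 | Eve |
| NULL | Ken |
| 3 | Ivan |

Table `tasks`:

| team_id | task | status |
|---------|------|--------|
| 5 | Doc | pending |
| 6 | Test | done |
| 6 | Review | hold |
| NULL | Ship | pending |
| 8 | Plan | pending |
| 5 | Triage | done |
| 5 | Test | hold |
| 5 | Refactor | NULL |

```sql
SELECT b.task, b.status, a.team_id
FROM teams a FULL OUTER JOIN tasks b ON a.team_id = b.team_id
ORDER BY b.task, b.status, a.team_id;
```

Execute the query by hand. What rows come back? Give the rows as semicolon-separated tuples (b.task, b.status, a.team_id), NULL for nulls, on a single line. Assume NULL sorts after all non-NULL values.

FULL OUTER JOIN keeps every row from both sides; unmatched rows get NULL for the other side's columns.
Matching on a.team_id = b.team_id. A NULL in a compared column never satisfies the condition.
- a[0] team_id=5 → 4 match(es) in b → 4 row(s).
- a[1] team_id=1 → no match; kept with NULLs on the b side.
- a[2] team_id=3 → no match; kept with NULLs on the b side.
- a[3] team_id=8 → 1 match(es) in b → 1 row(s).
- a[4] team_id=3 → no match; kept with NULLs on the b side.
- a[5] team_id=5 → 4 match(es) in b → 4 row(s).
- a[6] team_id=NULL → no match; kept with NULLs on the b side.
- a[7] team_id=3 → no match; kept with NULLs on the b side.
- 3 b row(s) had no a match → kept, a columns NULL.

(Doc, pending, 5); (Doc, pending, 5); (Plan, pending, 8); (Refactor, NULL, 5); (Refactor, NULL, 5); (Review, hold, NULL); (Ship, pending, NULL); (Test, done, NULL); (Test, hold, 5); (Test, hold, 5); (Triage, done, 5); (Triage, done, 5); (NULL, NULL, 1); (NULL, NULL, 3); (NULL, NULL, 3); (NULL, NULL, 3); (NULL, NULL, NULL)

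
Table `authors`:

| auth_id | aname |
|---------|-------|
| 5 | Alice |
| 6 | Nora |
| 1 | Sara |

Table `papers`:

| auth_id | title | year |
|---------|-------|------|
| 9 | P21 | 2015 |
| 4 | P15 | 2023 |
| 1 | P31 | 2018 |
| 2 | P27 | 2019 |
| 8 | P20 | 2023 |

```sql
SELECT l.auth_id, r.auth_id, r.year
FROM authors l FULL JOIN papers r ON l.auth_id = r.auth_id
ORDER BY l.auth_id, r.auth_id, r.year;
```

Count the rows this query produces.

7

FULL OUTER JOIN keeps every row from both sides; unmatched rows get NULL for the other side's columns.
Matching on l.auth_id = r.auth_id.
- auth_id=5: no r row matches, row kept with r columns NULL.
- auth_id=6: no r row matches, row kept with r columns NULL.
- auth_id=1: 1 matching r row(s), so 1 row(s) emitted.
- 4 r row(s) had no l match → kept, l columns NULL.
Total: 1 matched + 6 padded = 7 rows.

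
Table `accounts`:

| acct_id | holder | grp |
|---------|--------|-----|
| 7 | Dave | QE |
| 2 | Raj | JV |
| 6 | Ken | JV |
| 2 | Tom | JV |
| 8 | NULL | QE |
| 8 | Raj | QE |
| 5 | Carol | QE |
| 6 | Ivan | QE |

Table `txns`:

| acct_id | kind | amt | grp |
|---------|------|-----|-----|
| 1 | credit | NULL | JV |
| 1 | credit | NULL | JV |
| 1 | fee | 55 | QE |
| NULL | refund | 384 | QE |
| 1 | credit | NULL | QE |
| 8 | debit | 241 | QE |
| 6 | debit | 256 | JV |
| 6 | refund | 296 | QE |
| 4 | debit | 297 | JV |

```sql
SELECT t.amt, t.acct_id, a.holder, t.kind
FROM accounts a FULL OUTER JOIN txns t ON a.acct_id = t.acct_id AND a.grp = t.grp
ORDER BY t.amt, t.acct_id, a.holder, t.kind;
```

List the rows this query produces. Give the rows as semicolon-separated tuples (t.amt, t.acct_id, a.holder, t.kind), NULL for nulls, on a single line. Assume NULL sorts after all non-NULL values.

(55, 1, NULL, fee); (241, 8, Raj, debit); (241, 8, NULL, debit); (256, 6, Ken, debit); (296, 6, Ivan, refund); (297, 4, NULL, debit); (384, NULL, NULL, refund); (NULL, 1, NULL, credit); (NULL, 1, NULL, credit); (NULL, 1, NULL, credit); (NULL, NULL, Carol, NULL); (NULL, NULL, Dave, NULL); (NULL, NULL, Raj, NULL); (NULL, NULL, Tom, NULL)

FULL OUTER JOIN keeps every row from both sides; unmatched rows get NULL for the other side's columns.
Matching on a.acct_id = t.acct_id AND a.grp = t.grp. A NULL in a compared column never satisfies the condition.
Matched pairs: 4; unmatched a rows kept: 4; unmatched t rows kept: 6.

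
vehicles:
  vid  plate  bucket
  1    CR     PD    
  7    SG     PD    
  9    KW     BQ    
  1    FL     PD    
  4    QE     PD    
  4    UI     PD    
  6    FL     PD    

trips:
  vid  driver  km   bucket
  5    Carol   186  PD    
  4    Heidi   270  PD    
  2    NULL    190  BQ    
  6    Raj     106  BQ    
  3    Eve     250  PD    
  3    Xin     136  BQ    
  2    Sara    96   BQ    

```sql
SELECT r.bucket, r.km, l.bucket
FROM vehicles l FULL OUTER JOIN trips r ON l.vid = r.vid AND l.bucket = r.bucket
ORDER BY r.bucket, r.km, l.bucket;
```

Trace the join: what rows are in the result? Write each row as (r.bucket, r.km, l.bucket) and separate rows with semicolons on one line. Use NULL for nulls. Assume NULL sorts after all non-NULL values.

FULL OUTER JOIN keeps every row from both sides; unmatched rows get NULL for the other side's columns.
Matching on l.vid = r.vid AND l.bucket = r.bucket.
- l row (vid=1, bucket=PD): no match → kept, r columns NULL.
- l row (vid=7, bucket=PD): no match → kept, r columns NULL.
- l row (vid=9, bucket=BQ): no match → kept, r columns NULL.
- l row (vid=1, bucket=PD): no match → kept, r columns NULL.
- l row (vid=4, bucket=PD): matches 1 r row(s) → 1 output row(s).
- l row (vid=4, bucket=PD): matches 1 r row(s) → 1 output row(s).
- l row (vid=6, bucket=PD): no match → kept, r columns NULL.
- 6 r row(s) had no l match → kept, l columns NULL.

(BQ, 96, NULL); (BQ, 106, NULL); (BQ, 136, NULL); (BQ, 190, NULL); (PD, 186, NULL); (PD, 250, NULL); (PD, 270, PD); (PD, 270, PD); (NULL, NULL, BQ); (NULL, NULL, PD); (NULL, NULL, PD); (NULL, NULL, PD); (NULL, NULL, PD)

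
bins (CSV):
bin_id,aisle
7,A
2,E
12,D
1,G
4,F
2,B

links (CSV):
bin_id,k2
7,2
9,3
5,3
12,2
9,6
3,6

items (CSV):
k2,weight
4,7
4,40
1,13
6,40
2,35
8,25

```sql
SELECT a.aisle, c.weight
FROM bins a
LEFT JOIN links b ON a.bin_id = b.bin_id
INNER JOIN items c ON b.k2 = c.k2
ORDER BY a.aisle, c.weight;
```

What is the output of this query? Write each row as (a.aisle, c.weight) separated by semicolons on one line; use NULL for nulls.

(A, 35); (D, 35)

Joins associate left-to-right: bins LEFT JOIN links on bin_id gives 6 intermediate row(s).
Then INNER JOIN `items c` on k2: keep only rows whose b.k2 appears in c.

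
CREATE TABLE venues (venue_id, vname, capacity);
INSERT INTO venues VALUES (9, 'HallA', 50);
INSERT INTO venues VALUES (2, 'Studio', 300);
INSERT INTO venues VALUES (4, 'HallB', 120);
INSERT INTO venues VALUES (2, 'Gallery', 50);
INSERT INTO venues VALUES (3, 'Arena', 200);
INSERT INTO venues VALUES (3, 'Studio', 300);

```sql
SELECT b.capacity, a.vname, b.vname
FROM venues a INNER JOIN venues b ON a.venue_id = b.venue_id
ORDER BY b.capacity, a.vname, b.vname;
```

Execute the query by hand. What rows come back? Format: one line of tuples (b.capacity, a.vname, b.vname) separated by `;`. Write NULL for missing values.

INNER JOIN keeps only pairs where the ON condition holds.
Matching on a.venue_id = b.venue_id.
- a (venue_id=9) pairs with 1 row(s) of b.
- a (venue_id=2) pairs with 2 row(s) of b.
- a (venue_id=4) pairs with 1 row(s) of b.
- a (venue_id=2) pairs with 2 row(s) of b.
- a (venue_id=3) pairs with 2 row(s) of b.
- a (venue_id=3) pairs with 2 row(s) of b.
After projecting and ordering:
b.capacity | a.vname | b.vname
50 | Gallery | Gallery
50 | HallA | HallA
50 | Studio | Gallery
120 | HallB | HallB
200 | Arena | Arena
200 | Studio | Arena
300 | Arena | Studio
300 | Gallery | Studio
300 | Studio | Studio
300 | Studio | Studio

(50, Gallery, Gallery); (50, HallA, HallA); (50, Studio, Gallery); (120, HallB, HallB); (200, Arena, Arena); (200, Studio, Arena); (300, Arena, Studio); (300, Gallery, Studio); (300, Studio, Studio); (300, Studio, Studio)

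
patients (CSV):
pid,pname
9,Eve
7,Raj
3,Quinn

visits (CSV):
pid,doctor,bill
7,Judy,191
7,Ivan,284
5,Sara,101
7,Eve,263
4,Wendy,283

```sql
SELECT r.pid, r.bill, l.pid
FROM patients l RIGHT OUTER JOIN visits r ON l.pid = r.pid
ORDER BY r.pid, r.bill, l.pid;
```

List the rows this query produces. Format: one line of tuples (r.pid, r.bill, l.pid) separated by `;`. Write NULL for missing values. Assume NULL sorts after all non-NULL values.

(4, 283, NULL); (5, 101, NULL); (7, 191, 7); (7, 263, 7); (7, 284, 7)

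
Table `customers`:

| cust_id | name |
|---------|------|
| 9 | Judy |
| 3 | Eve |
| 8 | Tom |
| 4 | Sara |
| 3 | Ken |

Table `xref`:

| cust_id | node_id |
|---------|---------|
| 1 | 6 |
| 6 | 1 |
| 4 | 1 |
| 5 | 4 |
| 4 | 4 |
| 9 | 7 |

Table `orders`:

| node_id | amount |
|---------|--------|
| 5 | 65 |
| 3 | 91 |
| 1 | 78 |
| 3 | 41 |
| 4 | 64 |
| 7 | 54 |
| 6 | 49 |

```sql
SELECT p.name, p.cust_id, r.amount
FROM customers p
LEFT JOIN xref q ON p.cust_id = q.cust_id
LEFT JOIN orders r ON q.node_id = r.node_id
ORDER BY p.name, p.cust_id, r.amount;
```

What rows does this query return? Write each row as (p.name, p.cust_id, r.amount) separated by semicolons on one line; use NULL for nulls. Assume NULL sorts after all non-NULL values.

Evaluate left to right. First `customers p LEFT JOIN xref q` on cust_id: 6 row(s).
Then LEFT JOIN `orders r` on node_id: each of those 6 rows is kept; rows whose q.node_id has no match in r get NULL for r's columns.

(Eve, 3, NULL); (Judy, 9, 54); (Ken, 3, NULL); (Sara, 4, 64); (Sara, 4, 78); (Tom, 8, NULL)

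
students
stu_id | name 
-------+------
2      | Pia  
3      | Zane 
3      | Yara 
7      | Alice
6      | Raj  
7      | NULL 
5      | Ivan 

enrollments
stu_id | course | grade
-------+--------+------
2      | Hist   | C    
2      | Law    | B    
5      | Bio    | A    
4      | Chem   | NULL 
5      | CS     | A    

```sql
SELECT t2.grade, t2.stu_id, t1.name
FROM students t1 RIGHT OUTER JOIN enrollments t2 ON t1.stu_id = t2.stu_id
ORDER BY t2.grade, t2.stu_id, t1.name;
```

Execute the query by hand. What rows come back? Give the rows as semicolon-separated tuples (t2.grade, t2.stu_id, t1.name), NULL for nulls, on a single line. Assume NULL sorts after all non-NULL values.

(A, 5, Ivan); (A, 5, Ivan); (B, 2, Pia); (C, 2, Pia); (NULL, 4, NULL)

RIGHT JOIN keeps every row from `enrollments`; unmatched rows get NULL for `students`'s columns.
Matching on t1.stu_id = t2.stu_id.
Matched pairs: 4; unmatched t2 rows kept: 1.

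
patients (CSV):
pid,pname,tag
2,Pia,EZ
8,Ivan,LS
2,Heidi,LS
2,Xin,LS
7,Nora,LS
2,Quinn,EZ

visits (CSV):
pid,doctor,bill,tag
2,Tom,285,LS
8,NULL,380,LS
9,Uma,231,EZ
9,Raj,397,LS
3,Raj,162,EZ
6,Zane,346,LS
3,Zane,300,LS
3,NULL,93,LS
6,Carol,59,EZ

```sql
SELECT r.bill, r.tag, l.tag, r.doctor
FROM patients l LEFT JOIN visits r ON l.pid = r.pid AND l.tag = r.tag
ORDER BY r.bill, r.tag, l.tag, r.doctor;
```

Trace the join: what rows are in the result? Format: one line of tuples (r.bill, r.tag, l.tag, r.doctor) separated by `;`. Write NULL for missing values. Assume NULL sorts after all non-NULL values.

LEFT JOIN keeps every row from `patients`; unmatched rows get NULL for `visits`'s columns.
Matching on l.pid = r.pid AND l.tag = r.tag.
Matched pairs: 3; unmatched l rows kept: 3.

(285, LS, LS, Tom); (285, LS, LS, Tom); (380, LS, LS, NULL); (NULL, NULL, EZ, NULL); (NULL, NULL, EZ, NULL); (NULL, NULL, LS, NULL)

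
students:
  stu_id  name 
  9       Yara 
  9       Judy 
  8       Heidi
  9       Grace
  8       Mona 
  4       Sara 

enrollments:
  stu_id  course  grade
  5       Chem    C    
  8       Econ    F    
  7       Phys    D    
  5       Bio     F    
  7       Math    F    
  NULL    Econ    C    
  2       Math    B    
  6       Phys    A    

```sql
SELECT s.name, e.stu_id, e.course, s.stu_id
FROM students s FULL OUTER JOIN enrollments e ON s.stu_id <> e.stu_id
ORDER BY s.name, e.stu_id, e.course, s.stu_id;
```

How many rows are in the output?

FULL OUTER JOIN keeps every row from both sides; unmatched rows get NULL for the other side's columns.
Matching on s.stu_id <> e.stu_id. A NULL in a compared column never satisfies the condition.
- s (stu_id=9) pairs with 7 row(s) of e.
- s (stu_id=9) pairs with 7 row(s) of e.
- s (stu_id=8) pairs with 6 row(s) of e.
- s (stu_id=9) pairs with 7 row(s) of e.
- s (stu_id=8) pairs with 6 row(s) of e.
- s (stu_id=4) pairs with 7 row(s) of e.
- 1 e row(s) had no s match → kept, s columns NULL.
Total: 40 matched + 1 padded = 41 rows.

41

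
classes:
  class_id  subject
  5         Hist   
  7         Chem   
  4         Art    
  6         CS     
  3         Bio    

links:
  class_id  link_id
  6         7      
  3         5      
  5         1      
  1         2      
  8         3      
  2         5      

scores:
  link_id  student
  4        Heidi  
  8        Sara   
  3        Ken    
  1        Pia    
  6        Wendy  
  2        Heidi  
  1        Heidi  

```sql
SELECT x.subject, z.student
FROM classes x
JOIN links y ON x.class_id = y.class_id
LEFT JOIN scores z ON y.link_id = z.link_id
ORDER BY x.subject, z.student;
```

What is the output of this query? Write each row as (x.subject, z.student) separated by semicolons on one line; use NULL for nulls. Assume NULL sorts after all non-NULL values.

Evaluate left to right. First `classes x INNER JOIN links y` on class_id: 3 row(s).
Then LEFT JOIN `scores z` on link_id: each of those 3 rows is kept; rows whose y.link_id has no match in z get NULL for z's columns.

(Bio, NULL); (CS, NULL); (Hist, Heidi); (Hist, Pia)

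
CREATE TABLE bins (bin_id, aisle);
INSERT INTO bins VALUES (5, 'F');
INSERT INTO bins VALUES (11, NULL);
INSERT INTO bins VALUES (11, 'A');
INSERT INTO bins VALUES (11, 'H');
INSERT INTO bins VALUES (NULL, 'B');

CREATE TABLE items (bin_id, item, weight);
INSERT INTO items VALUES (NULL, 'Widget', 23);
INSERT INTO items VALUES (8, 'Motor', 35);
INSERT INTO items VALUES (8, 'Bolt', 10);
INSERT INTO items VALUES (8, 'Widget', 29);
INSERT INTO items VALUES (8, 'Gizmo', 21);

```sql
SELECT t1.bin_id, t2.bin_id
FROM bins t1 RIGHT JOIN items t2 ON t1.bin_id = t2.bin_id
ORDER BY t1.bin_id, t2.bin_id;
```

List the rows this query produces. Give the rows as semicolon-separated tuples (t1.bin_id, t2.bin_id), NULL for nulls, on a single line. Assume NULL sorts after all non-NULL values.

(NULL, 8); (NULL, 8); (NULL, 8); (NULL, 8); (NULL, NULL)

RIGHT JOIN keeps every row from `items`; unmatched rows get NULL for `bins`'s columns.
Matching on t1.bin_id = t2.bin_id. A NULL in a compared column never satisfies the condition.
- t1 row (bin_id=5): no match.
- t1 row (bin_id=11): no match.
- t1 row (bin_id=11): no match.
- t1 row (bin_id=11): no match.
- t1 row (bin_id=NULL): no match.
- plus 5 unmatched t2 row(s), each kept with NULL t1 columns.
After projecting and ordering:
t1.bin_id | t2.bin_id
NULL | 8
NULL | 8
NULL | 8
NULL | 8
NULL | NULL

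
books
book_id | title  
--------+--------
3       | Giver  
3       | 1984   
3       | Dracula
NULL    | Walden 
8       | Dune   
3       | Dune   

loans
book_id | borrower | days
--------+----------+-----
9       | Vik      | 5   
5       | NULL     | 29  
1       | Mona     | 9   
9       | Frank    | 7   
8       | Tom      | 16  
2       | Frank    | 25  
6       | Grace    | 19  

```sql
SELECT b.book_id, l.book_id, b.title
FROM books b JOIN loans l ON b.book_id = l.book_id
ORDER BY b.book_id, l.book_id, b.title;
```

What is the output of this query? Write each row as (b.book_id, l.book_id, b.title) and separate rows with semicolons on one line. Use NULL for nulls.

(8, 8, Dune)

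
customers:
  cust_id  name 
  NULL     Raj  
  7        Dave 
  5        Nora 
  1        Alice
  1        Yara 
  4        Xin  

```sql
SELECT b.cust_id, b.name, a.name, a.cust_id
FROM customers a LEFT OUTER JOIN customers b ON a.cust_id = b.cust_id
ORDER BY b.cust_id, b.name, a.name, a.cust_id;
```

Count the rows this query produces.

LEFT JOIN keeps every row from `customers a`; unmatched rows get NULL for `customers b`'s columns.
Matching on a.cust_id = b.cust_id. A NULL in a compared column never satisfies the condition.
Matched pairs: 7; unmatched a rows kept: 1.
Total: 7 matched + 1 padded = 8 rows.

8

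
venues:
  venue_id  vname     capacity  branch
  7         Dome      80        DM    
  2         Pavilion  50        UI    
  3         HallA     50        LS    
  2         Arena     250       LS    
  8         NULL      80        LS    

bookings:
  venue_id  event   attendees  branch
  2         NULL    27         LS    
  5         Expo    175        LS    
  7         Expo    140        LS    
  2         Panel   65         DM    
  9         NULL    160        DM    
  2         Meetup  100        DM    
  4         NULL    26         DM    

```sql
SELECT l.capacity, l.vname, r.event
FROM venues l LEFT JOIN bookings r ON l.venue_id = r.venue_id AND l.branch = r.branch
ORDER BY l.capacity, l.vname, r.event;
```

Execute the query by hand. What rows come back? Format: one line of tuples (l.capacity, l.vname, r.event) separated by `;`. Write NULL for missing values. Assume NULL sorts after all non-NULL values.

(50, HallA, NULL); (50, Pavilion, NULL); (80, Dome, NULL); (80, NULL, NULL); (250, Arena, NULL)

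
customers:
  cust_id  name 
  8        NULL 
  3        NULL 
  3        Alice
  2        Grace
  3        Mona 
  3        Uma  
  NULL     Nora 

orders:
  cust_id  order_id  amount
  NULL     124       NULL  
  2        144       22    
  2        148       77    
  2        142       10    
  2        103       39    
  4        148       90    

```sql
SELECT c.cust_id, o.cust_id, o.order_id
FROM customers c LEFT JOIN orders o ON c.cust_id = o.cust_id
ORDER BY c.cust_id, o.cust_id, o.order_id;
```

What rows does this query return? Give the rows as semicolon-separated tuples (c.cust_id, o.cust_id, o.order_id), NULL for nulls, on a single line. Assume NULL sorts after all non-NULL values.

LEFT JOIN keeps every row from `customers`; unmatched rows get NULL for `orders`'s columns.
Matching on c.cust_id = o.cust_id. A NULL in a compared column never satisfies the condition.
- cust_id=8: no o row matches, row kept with o columns NULL.
- cust_id=3: no o row matches, row kept with o columns NULL.
- cust_id=3: no o row matches, row kept with o columns NULL.
- cust_id=2: 4 matching o row(s), so 4 row(s) emitted.
- cust_id=3: no o row matches, row kept with o columns NULL.
- cust_id=3: no o row matches, row kept with o columns NULL.
- cust_id=NULL: no o row matches, row kept with o columns NULL.
After projecting and ordering:
c.cust_id | o.cust_id | o.order_id
2 | 2 | 103
2 | 2 | 142
2 | 2 | 144
2 | 2 | 148
3 | NULL | NULL
3 | NULL | NULL
3 | NULL | NULL
3 | NULL | NULL
8 | NULL | NULL
NULL | NULL | NULL

(2, 2, 103); (2, 2, 142); (2, 2, 144); (2, 2, 148); (3, NULL, NULL); (3, NULL, NULL); (3, NULL, NULL); (3, NULL, NULL); (8, NULL, NULL); (NULL, NULL, NULL)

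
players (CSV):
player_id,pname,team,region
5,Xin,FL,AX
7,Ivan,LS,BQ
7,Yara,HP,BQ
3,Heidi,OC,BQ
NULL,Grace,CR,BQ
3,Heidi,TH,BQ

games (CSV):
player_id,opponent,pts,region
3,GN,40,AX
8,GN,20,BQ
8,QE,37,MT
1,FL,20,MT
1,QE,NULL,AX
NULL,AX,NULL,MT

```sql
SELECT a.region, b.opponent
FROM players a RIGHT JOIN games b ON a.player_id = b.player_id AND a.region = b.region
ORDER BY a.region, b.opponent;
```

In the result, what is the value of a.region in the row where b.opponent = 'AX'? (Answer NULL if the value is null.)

RIGHT JOIN keeps every row from `games`; unmatched rows get NULL for `players`'s columns.
Matching on a.player_id = b.player_id AND a.region = b.region. A NULL in a compared column never satisfies the condition.
Matched pairs: 0; unmatched b rows kept: 6.

NULL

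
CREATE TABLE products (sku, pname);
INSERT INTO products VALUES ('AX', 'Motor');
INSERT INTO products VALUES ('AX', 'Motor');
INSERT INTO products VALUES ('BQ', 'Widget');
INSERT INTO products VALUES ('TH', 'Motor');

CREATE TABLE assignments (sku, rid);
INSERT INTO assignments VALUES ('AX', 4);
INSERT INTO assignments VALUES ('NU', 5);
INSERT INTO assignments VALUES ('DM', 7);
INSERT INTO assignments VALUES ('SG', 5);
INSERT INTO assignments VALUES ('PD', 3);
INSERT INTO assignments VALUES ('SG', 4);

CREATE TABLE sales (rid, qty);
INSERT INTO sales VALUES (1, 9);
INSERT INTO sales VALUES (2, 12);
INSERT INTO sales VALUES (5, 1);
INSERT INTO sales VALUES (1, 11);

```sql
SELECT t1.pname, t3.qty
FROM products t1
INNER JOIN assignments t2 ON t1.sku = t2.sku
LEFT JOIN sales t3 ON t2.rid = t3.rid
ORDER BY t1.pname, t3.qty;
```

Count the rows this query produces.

Joins associate left-to-right: products INNER JOIN assignments on sku gives 2 intermediate row(s).
Then LEFT JOIN `sales t3` on rid: each of those 2 rows is kept; rows whose t2.rid has no match in t3 get NULL for t3's columns.
Result: 2 row(s).

2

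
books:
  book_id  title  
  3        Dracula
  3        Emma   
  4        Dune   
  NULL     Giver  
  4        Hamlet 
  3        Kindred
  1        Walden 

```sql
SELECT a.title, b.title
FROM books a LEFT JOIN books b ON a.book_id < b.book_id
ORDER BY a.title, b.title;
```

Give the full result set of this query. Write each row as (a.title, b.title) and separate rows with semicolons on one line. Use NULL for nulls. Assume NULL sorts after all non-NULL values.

(Dracula, Dune); (Dracula, Hamlet); (Dune, NULL); (Emma, Dune); (Emma, Hamlet); (Giver, NULL); (Hamlet, NULL); (Kindred, Dune); (Kindred, Hamlet); (Walden, Dracula); (Walden, Dune); (Walden, Emma); (Walden, Hamlet); (Walden, Kindred)

LEFT JOIN keeps every row from `books a`; unmatched rows get NULL for `books b`'s columns.
Matching on a.book_id < b.book_id. A NULL in a compared column never satisfies the condition.
Matched pairs: 11; unmatched a rows kept: 3.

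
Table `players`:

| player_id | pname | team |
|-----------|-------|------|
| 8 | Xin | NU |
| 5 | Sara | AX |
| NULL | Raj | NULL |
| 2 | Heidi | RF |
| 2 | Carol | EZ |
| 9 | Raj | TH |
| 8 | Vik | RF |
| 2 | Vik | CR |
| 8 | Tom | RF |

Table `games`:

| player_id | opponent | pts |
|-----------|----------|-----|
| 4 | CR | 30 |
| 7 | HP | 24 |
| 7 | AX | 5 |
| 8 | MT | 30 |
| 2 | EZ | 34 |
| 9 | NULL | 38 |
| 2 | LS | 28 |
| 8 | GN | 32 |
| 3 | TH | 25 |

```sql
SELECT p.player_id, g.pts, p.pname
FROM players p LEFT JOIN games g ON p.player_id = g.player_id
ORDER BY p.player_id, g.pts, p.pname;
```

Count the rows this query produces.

15

LEFT JOIN keeps every row from `players`; unmatched rows get NULL for `games`'s columns.
Matching on p.player_id = g.player_id. A NULL in a compared column never satisfies the condition.
- p[0] player_id=8 → 2 match(es) in g → 2 row(s).
- p[1] player_id=5 → no match; kept with NULLs on the g side.
- p[2] player_id=NULL → no match; kept with NULLs on the g side.
- p[3] player_id=2 → 2 match(es) in g → 2 row(s).
- p[4] player_id=2 → 2 match(es) in g → 2 row(s).
- p[5] player_id=9 → 1 match(es) in g → 1 row(s).
- p[6] player_id=8 → 2 match(es) in g → 2 row(s).
- p[7] player_id=2 → 2 match(es) in g → 2 row(s).
- p[8] player_id=8 → 2 match(es) in g → 2 row(s).
Total: 13 matched + 2 padded = 15 rows.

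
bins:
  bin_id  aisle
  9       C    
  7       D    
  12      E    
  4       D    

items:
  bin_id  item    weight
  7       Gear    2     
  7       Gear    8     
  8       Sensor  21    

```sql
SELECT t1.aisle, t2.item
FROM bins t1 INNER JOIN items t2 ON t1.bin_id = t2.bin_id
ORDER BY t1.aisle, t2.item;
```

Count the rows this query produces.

2

INNER JOIN keeps only pairs where the ON condition holds.
Matching on t1.bin_id = t2.bin_id.
Matched pairs: 2.
Total: 2 rows.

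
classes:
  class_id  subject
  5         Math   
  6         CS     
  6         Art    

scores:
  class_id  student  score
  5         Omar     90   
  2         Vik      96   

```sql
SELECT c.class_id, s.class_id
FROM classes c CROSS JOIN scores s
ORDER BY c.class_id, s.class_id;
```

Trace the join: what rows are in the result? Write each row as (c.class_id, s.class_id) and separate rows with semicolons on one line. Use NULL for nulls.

CROSS JOIN pairs every row of `classes` with every row of `scores`: 3 × 2 = 6 rows.

(5, 2); (5, 5); (6, 2); (6, 2); (6, 5); (6, 5)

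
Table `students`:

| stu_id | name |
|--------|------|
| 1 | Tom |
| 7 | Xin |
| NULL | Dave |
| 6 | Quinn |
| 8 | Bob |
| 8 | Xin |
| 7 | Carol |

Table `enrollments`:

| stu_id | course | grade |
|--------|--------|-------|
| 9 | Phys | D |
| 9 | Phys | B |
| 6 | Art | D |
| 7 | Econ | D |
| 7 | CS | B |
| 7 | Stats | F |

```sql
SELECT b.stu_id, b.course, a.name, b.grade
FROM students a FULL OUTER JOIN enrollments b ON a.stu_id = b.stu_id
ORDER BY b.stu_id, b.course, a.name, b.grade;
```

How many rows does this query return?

13

FULL OUTER JOIN keeps every row from both sides; unmatched rows get NULL for the other side's columns.
Matching on a.stu_id = b.stu_id. A NULL in a compared column never satisfies the condition.
- a row (stu_id=1): no match → kept, b columns NULL.
- a row (stu_id=7): matches 3 b row(s) → 3 output row(s).
- a row (stu_id=NULL): no match → kept, b columns NULL.
- a row (stu_id=6): matches 1 b row(s) → 1 output row(s).
- a row (stu_id=8): no match → kept, b columns NULL.
- a row (stu_id=8): no match → kept, b columns NULL.
- a row (stu_id=7): matches 3 b row(s) → 3 output row(s).
- 2 b row(s) had no a match → kept, a columns NULL.
Total: 7 matched + 6 padded = 13 rows.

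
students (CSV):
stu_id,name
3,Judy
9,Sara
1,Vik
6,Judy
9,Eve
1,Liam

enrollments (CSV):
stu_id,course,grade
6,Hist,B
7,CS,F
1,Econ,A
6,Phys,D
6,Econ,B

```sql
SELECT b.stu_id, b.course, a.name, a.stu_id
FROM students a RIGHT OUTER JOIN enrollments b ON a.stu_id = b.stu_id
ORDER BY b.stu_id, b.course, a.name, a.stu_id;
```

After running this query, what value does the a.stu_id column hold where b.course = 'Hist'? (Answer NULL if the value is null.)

RIGHT JOIN keeps every row from `enrollments`; unmatched rows get NULL for `students`'s columns.
Matching on a.stu_id = b.stu_id.
Matched pairs: 5; unmatched b rows kept: 1.

6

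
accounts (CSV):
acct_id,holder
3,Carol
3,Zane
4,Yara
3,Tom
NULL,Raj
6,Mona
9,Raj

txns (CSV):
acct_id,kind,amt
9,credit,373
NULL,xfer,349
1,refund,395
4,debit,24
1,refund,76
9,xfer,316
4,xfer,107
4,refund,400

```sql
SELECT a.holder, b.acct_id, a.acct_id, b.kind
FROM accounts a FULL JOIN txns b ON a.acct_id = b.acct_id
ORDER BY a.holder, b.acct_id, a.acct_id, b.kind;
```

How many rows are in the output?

FULL OUTER JOIN keeps every row from both sides; unmatched rows get NULL for the other side's columns.
Matching on a.acct_id = b.acct_id. A NULL in a compared column never satisfies the condition.
Matched pairs: 5; unmatched a rows kept: 5; unmatched b rows kept: 3.
Total: 5 matched + 8 padded = 13 rows.

13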